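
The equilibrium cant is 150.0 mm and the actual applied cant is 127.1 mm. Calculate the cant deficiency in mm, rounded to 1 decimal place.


Cant deficiency = equilibrium cant - actual cant
CD = 150.0 - 127.1
CD = 22.9 mm

22.9


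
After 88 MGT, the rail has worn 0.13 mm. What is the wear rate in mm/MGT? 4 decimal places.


Wear rate = total wear / cumulative tonnage
Rate = 0.13 / 88
Rate = 0.0015 mm/MGT

0.0015


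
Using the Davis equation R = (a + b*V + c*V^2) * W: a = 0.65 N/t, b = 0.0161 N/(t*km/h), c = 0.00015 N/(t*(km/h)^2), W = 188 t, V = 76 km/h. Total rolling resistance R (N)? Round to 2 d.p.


b*V = 0.0161 * 76 = 1.2236
c*V^2 = 0.00015 * 5776 = 0.8664
R_per_t = 0.65 + 1.2236 + 0.8664 = 2.74 N/t
R_total = 2.74 * 188 = 515.12 N

515.12


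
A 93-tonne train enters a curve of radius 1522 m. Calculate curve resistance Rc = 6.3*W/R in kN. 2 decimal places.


Rc = 6.3 * W / R
Rc = 6.3 * 93 / 1522
Rc = 585.9 / 1522
Rc = 0.38 kN

0.38


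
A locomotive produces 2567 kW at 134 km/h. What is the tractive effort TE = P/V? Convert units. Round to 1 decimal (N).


Convert: P = 2567 kW = 2567000 W
V = 134 / 3.6 = 37.2222 m/s
TE = 2567000 / 37.2222
TE = 68964.2 N

68964.2


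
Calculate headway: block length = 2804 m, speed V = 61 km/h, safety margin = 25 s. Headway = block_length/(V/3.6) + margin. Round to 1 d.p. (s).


V = 61 / 3.6 = 16.9444 m/s
Block traversal time = 2804 / 16.9444 = 165.482 s
Headway = 165.482 + 25
Headway = 190.5 s

190.5


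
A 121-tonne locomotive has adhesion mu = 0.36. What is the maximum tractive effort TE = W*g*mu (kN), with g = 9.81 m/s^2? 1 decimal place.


TE_max = W * g * mu
TE_max = 121 * 9.81 * 0.36
TE_max = 1187.01 * 0.36
TE_max = 427.3 kN

427.3


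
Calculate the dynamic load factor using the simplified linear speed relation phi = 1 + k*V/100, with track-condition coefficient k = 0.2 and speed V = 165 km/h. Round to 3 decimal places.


phi = 1 + k * V / 100
phi = 1 + 0.2 * 165 / 100
phi = 1 + 0.33
phi = 1.330

1.330


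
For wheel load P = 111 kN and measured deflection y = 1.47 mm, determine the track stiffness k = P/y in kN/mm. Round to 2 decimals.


Track stiffness k = P / y
k = 111 / 1.47
k = 75.51 kN/mm

75.51


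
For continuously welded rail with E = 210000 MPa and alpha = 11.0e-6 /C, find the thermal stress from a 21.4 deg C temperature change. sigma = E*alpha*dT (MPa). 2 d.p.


sigma = E * alpha * dT
sigma = 210000 * 11.0e-6 * 21.4
sigma = 2.31 * 21.4
sigma = 49.43 MPa

49.43


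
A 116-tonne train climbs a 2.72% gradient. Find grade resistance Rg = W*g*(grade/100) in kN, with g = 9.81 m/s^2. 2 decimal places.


Rg = W * 9.81 * grade / 100
Rg = 116 * 9.81 * 2.72 / 100
Rg = 1137.96 * 0.0272
Rg = 30.95 kN

30.95


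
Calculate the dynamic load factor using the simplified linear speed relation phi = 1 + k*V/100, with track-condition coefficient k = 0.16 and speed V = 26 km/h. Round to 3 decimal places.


phi = 1 + k * V / 100
phi = 1 + 0.16 * 26 / 100
phi = 1 + 0.0416
phi = 1.042

1.042


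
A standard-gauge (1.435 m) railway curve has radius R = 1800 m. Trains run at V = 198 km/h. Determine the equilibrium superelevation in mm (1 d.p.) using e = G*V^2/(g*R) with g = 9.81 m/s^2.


Convert speed: V = 198 / 3.6 = 55.0 m/s
Apply formula: e = 1.435 * 55.0^2 / (9.81 * 1800)
e = 1.435 * 3025.0 / 17658.0
e = 0.245831 m = 245.8 mm

245.8


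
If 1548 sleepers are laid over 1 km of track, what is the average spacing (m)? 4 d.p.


Spacing = 1000 m / number of sleepers
Spacing = 1000 / 1548
Spacing = 0.6460 m

0.6460


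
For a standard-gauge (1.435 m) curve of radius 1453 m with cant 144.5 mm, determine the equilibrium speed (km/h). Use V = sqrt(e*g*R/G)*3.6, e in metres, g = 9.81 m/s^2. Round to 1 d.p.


Convert cant: e = 144.5 mm = 0.1445 m
V_ms = sqrt(0.1445 * 9.81 * 1453 / 1.435)
V_ms = sqrt(1435.326052) = 37.8857 m/s
V = 37.8857 * 3.6 = 136.4 km/h

136.4


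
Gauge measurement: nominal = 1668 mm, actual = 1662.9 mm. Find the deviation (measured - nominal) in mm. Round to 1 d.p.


Deviation = measured - nominal
Deviation = 1662.9 - 1668
Deviation = -5.1 mm

-5.1


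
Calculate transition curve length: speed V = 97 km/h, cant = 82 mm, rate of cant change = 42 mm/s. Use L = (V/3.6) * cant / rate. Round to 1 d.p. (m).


Convert speed: V = 97 / 3.6 = 26.9444 m/s
L = 26.9444 * 82 / 42
L = 2209.4444 / 42
L = 52.6 m

52.6


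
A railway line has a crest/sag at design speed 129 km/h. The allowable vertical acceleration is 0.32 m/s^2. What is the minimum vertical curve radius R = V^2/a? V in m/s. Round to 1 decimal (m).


Convert speed: V = 129 / 3.6 = 35.8333 m/s
V^2 = 1284.0278 m^2/s^2
R_v = 1284.0278 / 0.32
R_v = 4012.6 m

4012.6


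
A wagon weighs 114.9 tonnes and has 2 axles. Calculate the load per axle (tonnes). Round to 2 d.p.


Load per axle = total weight / number of axles
Load = 114.9 / 2
Load = 57.45 tonnes

57.45


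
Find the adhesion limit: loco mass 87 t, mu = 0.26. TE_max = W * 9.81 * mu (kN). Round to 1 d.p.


TE_max = W * g * mu
TE_max = 87 * 9.81 * 0.26
TE_max = 853.47 * 0.26
TE_max = 221.9 kN

221.9


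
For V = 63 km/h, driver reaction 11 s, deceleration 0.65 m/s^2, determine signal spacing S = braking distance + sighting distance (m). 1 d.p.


V = 63 / 3.6 = 17.5 m/s
Braking distance = 17.5^2 / (2*0.65) = 235.5769 m
Sighting distance = 17.5 * 11 = 192.5 m
S = 235.5769 + 192.5 = 428.1 m

428.1


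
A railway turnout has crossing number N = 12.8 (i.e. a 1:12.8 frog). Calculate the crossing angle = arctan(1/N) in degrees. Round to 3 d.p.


1/N = 1/12.8 = 0.078125
angle = arctan(0.078125) = 0.077967 rad
angle = 0.077967 * 180/pi = 4.467 degrees

4.467


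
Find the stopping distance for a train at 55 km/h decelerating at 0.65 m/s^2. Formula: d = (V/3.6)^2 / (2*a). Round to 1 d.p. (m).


Convert speed: V = 55 / 3.6 = 15.2778 m/s
V^2 = 233.4105
d = 233.4105 / (2 * 0.65)
d = 233.4105 / 1.3
d = 179.5 m

179.5


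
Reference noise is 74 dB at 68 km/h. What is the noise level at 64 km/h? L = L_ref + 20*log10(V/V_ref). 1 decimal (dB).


V/V_ref = 64 / 68 = 0.941176
log10(0.941176) = -0.026329
20 * -0.026329 = -0.5266
L = 74 + -0.5266 = 73.5 dB

73.5


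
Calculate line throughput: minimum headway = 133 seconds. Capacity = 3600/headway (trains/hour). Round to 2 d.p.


Capacity = 3600 / headway
Capacity = 3600 / 133
Capacity = 27.07 trains/hour

27.07


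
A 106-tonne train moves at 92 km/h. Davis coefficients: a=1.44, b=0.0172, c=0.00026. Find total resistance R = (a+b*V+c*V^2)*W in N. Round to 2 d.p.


b*V = 0.0172 * 92 = 1.5824
c*V^2 = 0.00026 * 8464 = 2.20064
R_per_t = 1.44 + 1.5824 + 2.20064 = 5.22304 N/t
R_total = 5.22304 * 106 = 553.64 N

553.64


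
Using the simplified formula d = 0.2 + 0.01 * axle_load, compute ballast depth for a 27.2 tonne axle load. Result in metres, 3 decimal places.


d = 0.2 + 0.01 * 27.2
d = 0.2 + 0.272
d = 0.472 m

0.472


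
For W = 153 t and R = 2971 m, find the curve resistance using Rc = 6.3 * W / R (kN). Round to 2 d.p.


Rc = 6.3 * W / R
Rc = 6.3 * 153 / 2971
Rc = 963.9 / 2971
Rc = 0.32 kN

0.32


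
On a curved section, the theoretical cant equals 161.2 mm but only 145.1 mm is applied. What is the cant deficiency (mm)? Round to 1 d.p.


Cant deficiency = equilibrium cant - actual cant
CD = 161.2 - 145.1
CD = 16.1 mm

16.1


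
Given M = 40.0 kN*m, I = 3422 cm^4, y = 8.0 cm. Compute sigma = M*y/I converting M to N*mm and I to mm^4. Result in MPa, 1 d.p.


Convert units:
M = 40.0 kN*m = 40000000 N*mm
y = 8.0 cm = 80 mm
I = 3422 cm^4 = 34220000 mm^4
sigma = 40000000 * 80 / 34220000
sigma = 93.5 MPa

93.5


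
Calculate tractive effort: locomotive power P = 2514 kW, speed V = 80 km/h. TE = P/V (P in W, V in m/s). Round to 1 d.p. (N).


Convert: P = 2514 kW = 2514000 W
V = 80 / 3.6 = 22.2222 m/s
TE = 2514000 / 22.2222
TE = 113130.0 N

113130.0


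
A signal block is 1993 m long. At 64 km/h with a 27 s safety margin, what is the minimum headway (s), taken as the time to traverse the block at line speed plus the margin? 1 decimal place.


V = 64 / 3.6 = 17.7778 m/s
Block traversal time = 1993 / 17.7778 = 112.1062 s
Headway = 112.1062 + 27
Headway = 139.1 s

139.1


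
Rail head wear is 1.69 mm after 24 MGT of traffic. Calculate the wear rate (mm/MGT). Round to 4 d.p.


Wear rate = total wear / cumulative tonnage
Rate = 1.69 / 24
Rate = 0.0704 mm/MGT

0.0704


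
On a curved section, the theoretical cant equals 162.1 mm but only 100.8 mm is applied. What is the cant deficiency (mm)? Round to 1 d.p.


Cant deficiency = equilibrium cant - actual cant
CD = 162.1 - 100.8
CD = 61.3 mm

61.3


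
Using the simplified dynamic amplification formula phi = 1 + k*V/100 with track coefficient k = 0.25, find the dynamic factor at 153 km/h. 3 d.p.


phi = 1 + k * V / 100
phi = 1 + 0.25 * 153 / 100
phi = 1 + 0.3825
phi = 1.383

1.383


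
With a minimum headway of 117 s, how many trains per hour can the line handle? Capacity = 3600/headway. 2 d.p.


Capacity = 3600 / headway
Capacity = 3600 / 117
Capacity = 30.77 trains/hour

30.77


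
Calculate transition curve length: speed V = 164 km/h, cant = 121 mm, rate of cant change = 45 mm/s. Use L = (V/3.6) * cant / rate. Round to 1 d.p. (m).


Convert speed: V = 164 / 3.6 = 45.5556 m/s
L = 45.5556 * 121 / 45
L = 5512.2222 / 45
L = 122.5 m

122.5


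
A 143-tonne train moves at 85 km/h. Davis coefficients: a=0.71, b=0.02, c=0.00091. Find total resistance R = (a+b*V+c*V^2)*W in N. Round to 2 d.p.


b*V = 0.02 * 85 = 1.7
c*V^2 = 0.00091 * 7225 = 6.57475
R_per_t = 0.71 + 1.7 + 6.57475 = 8.98475 N/t
R_total = 8.98475 * 143 = 1284.82 N

1284.82


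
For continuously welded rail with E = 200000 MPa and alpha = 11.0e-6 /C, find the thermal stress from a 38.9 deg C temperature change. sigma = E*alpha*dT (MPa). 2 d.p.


sigma = E * alpha * dT
sigma = 200000 * 11.0e-6 * 38.9
sigma = 2.2 * 38.9
sigma = 85.58 MPa

85.58


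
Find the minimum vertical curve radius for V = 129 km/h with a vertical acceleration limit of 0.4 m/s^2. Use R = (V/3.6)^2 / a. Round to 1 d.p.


Convert speed: V = 129 / 3.6 = 35.8333 m/s
V^2 = 1284.0278 m^2/s^2
R_v = 1284.0278 / 0.4
R_v = 3210.1 m

3210.1


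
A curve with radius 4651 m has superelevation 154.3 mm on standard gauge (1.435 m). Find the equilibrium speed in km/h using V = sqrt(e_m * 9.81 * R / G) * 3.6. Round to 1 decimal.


Convert cant: e = 154.3 mm = 0.1543 m
V_ms = sqrt(0.1543 * 9.81 * 4651 / 1.435)
V_ms = sqrt(4906.02065) = 70.043 m/s
V = 70.043 * 3.6 = 252.2 km/h

252.2


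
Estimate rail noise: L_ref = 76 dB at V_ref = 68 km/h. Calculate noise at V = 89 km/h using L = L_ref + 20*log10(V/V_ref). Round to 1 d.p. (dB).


V/V_ref = 89 / 68 = 1.308824
log10(1.308824) = 0.116881
20 * 0.116881 = 2.3376
L = 76 + 2.3376 = 78.3 dB

78.3


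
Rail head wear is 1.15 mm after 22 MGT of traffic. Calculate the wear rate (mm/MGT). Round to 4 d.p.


Wear rate = total wear / cumulative tonnage
Rate = 1.15 / 22
Rate = 0.0523 mm/MGT

0.0523


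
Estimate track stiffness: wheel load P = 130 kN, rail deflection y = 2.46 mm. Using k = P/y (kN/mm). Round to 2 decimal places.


Track stiffness k = P / y
k = 130 / 2.46
k = 52.85 kN/mm

52.85


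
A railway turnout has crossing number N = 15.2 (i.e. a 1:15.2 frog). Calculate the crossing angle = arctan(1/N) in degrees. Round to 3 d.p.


1/N = 1/15.2 = 0.065789
angle = arctan(0.065789) = 0.065695 rad
angle = 0.065695 * 180/pi = 3.764 degrees

3.764


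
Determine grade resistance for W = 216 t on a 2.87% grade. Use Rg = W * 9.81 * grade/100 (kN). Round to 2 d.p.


Rg = W * 9.81 * grade / 100
Rg = 216 * 9.81 * 2.87 / 100
Rg = 2118.96 * 0.0287
Rg = 60.81 kN

60.81


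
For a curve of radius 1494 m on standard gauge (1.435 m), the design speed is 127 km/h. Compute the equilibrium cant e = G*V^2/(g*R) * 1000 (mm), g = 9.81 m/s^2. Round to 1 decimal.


Convert speed: V = 127 / 3.6 = 35.2778 m/s
Apply formula: e = 1.435 * 35.2778^2 / (9.81 * 1494)
e = 1.435 * 1244.5216 / 14656.14
e = 0.121853 m = 121.9 mm

121.9


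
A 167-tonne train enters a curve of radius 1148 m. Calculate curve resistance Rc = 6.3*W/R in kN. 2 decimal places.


Rc = 6.3 * W / R
Rc = 6.3 * 167 / 1148
Rc = 1052.1 / 1148
Rc = 0.92 kN

0.92


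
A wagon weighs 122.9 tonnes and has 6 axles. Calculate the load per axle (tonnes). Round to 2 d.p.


Load per axle = total weight / number of axles
Load = 122.9 / 6
Load = 20.48 tonnes

20.48


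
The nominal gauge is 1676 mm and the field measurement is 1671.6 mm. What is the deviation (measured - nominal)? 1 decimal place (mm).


Deviation = measured - nominal
Deviation = 1671.6 - 1676
Deviation = -4.4 mm

-4.4


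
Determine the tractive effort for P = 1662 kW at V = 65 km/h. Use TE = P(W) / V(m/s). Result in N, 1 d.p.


Convert: P = 1662 kW = 1662000 W
V = 65 / 3.6 = 18.0556 m/s
TE = 1662000 / 18.0556
TE = 92049.2 N

92049.2


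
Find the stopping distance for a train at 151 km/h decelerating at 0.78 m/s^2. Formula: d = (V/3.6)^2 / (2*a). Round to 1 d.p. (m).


Convert speed: V = 151 / 3.6 = 41.9444 m/s
V^2 = 1759.3364
d = 1759.3364 / (2 * 0.78)
d = 1759.3364 / 1.56
d = 1127.8 m

1127.8


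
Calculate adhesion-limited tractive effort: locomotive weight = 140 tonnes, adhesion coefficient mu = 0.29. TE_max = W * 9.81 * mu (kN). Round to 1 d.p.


TE_max = W * g * mu
TE_max = 140 * 9.81 * 0.29
TE_max = 1373.4 * 0.29
TE_max = 398.3 kN

398.3


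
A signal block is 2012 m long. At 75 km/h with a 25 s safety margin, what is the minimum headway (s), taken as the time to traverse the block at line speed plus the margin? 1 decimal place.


V = 75 / 3.6 = 20.8333 m/s
Block traversal time = 2012 / 20.8333 = 96.576 s
Headway = 96.576 + 25
Headway = 121.6 s

121.6


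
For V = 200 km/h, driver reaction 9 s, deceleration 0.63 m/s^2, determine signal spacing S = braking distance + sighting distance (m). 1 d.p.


V = 200 / 3.6 = 55.5556 m/s
Braking distance = 55.5556^2 / (2*0.63) = 2449.5395 m
Sighting distance = 55.5556 * 9 = 500.0 m
S = 2449.5395 + 500.0 = 2949.5 m

2949.5


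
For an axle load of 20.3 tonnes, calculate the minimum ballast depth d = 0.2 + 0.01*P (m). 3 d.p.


d = 0.2 + 0.01 * 20.3
d = 0.2 + 0.203
d = 0.403 m

0.403


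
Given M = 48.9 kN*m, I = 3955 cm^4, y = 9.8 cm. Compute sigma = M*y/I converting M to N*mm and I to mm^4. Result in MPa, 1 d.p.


Convert units:
M = 48.9 kN*m = 48900000 N*mm
y = 9.8 cm = 98 mm
I = 3955 cm^4 = 39550000 mm^4
sigma = 48900000 * 98 / 39550000
sigma = 121.2 MPa

121.2


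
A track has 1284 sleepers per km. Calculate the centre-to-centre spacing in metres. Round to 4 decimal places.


Spacing = 1000 m / number of sleepers
Spacing = 1000 / 1284
Spacing = 0.7788 m

0.7788


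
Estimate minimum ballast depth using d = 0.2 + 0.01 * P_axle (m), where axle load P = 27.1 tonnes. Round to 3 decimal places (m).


d = 0.2 + 0.01 * 27.1
d = 0.2 + 0.271
d = 0.471 m

0.471


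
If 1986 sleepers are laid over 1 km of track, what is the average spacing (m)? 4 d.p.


Spacing = 1000 m / number of sleepers
Spacing = 1000 / 1986
Spacing = 0.5035 m

0.5035


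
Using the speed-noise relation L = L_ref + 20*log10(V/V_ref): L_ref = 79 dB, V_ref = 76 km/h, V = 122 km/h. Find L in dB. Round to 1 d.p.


V/V_ref = 122 / 76 = 1.605263
log10(1.605263) = 0.205546
20 * 0.205546 = 4.1109
L = 79 + 4.1109 = 83.1 dB

83.1


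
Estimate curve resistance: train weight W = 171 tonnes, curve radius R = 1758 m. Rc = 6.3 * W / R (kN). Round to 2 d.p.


Rc = 6.3 * W / R
Rc = 6.3 * 171 / 1758
Rc = 1077.3 / 1758
Rc = 0.61 kN

0.61


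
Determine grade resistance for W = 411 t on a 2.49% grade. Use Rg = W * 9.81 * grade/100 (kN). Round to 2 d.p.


Rg = W * 9.81 * grade / 100
Rg = 411 * 9.81 * 2.49 / 100
Rg = 4031.91 * 0.0249
Rg = 100.39 kN

100.39


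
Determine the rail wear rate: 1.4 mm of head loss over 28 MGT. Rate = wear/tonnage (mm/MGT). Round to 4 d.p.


Wear rate = total wear / cumulative tonnage
Rate = 1.4 / 28
Rate = 0.0500 mm/MGT

0.0500


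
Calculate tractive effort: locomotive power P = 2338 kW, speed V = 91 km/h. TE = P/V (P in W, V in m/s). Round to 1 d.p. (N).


Convert: P = 2338 kW = 2338000 W
V = 91 / 3.6 = 25.2778 m/s
TE = 2338000 / 25.2778
TE = 92492.3 N

92492.3


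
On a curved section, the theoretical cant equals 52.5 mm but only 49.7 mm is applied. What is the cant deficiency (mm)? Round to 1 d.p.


Cant deficiency = equilibrium cant - actual cant
CD = 52.5 - 49.7
CD = 2.8 mm

2.8


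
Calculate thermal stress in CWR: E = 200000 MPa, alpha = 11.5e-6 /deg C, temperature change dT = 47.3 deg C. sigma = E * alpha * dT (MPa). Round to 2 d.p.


sigma = E * alpha * dT
sigma = 200000 * 11.5e-6 * 47.3
sigma = 2.3 * 47.3
sigma = 108.79 MPa

108.79


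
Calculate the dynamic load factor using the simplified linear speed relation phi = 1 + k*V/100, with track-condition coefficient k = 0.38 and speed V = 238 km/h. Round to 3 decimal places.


phi = 1 + k * V / 100
phi = 1 + 0.38 * 238 / 100
phi = 1 + 0.9044
phi = 1.904

1.904


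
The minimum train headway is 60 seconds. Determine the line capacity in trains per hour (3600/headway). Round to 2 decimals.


Capacity = 3600 / headway
Capacity = 3600 / 60
Capacity = 60.00 trains/hour

60.00


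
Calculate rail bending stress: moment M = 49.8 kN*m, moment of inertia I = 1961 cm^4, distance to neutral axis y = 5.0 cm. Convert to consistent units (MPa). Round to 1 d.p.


Convert units:
M = 49.8 kN*m = 49800000 N*mm
y = 5.0 cm = 50 mm
I = 1961 cm^4 = 19610000 mm^4
sigma = 49800000 * 50 / 19610000
sigma = 127.0 MPa

127.0


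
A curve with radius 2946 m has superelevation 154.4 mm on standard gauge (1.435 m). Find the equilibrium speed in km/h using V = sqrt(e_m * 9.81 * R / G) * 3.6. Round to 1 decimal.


Convert cant: e = 154.4 mm = 0.1544 m
V_ms = sqrt(0.1544 * 9.81 * 2946 / 1.435)
V_ms = sqrt(3109.547139) = 55.7633 m/s
V = 55.7633 * 3.6 = 200.7 km/h

200.7


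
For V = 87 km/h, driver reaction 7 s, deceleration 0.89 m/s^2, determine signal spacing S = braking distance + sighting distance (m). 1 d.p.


V = 87 / 3.6 = 24.1667 m/s
Braking distance = 24.1667^2 / (2*0.89) = 328.1055 m
Sighting distance = 24.1667 * 7 = 169.1667 m
S = 328.1055 + 169.1667 = 497.3 m

497.3


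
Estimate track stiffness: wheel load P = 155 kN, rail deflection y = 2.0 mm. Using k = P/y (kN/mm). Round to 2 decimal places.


Track stiffness k = P / y
k = 155 / 2.0
k = 77.50 kN/mm

77.50


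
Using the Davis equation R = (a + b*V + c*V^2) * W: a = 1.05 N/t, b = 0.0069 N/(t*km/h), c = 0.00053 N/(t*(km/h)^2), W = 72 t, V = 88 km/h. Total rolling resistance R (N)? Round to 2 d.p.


b*V = 0.0069 * 88 = 0.6072
c*V^2 = 0.00053 * 7744 = 4.10432
R_per_t = 1.05 + 0.6072 + 4.10432 = 5.76152 N/t
R_total = 5.76152 * 72 = 414.83 N

414.83


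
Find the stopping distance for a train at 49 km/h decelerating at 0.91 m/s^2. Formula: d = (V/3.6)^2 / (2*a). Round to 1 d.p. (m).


Convert speed: V = 49 / 3.6 = 13.6111 m/s
V^2 = 185.2623
d = 185.2623 / (2 * 0.91)
d = 185.2623 / 1.82
d = 101.8 m

101.8


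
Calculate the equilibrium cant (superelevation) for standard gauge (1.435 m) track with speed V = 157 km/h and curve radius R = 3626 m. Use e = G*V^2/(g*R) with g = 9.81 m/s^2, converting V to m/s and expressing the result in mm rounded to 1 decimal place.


Convert speed: V = 157 / 3.6 = 43.6111 m/s
Apply formula: e = 1.435 * 43.6111^2 / (9.81 * 3626)
e = 1.435 * 1901.929 / 35571.06
e = 0.076727 m = 76.7 mm

76.7


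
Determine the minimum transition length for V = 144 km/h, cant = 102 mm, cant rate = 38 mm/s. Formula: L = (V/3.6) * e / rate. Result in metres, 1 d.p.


Convert speed: V = 144 / 3.6 = 40.0 m/s
L = 40.0 * 102 / 38
L = 4080.0 / 38
L = 107.4 m

107.4


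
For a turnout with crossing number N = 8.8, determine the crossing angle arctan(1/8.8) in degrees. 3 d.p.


1/N = 1/8.8 = 0.113636
angle = arctan(0.113636) = 0.113151 rad
angle = 0.113151 * 180/pi = 6.483 degrees

6.483


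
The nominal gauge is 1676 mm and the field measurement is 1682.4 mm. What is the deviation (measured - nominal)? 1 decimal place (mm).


Deviation = measured - nominal
Deviation = 1682.4 - 1676
Deviation = 6.4 mm

6.4


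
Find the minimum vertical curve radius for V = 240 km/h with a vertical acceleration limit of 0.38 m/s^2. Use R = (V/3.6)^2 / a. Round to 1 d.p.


Convert speed: V = 240 / 3.6 = 66.6667 m/s
V^2 = 4444.4444 m^2/s^2
R_v = 4444.4444 / 0.38
R_v = 11695.9 m

11695.9


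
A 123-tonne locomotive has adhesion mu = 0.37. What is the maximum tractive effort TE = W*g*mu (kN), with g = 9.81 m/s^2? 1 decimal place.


TE_max = W * g * mu
TE_max = 123 * 9.81 * 0.37
TE_max = 1206.63 * 0.37
TE_max = 446.5 kN

446.5


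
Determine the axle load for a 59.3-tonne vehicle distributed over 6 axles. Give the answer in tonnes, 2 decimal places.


Load per axle = total weight / number of axles
Load = 59.3 / 6
Load = 9.88 tonnes

9.88


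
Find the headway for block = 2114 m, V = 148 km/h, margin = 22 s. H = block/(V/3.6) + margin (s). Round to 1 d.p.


V = 148 / 3.6 = 41.1111 m/s
Block traversal time = 2114 / 41.1111 = 51.4216 s
Headway = 51.4216 + 22
Headway = 73.4 s

73.4


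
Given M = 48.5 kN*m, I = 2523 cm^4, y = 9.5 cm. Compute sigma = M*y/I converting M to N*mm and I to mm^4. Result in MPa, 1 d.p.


Convert units:
M = 48.5 kN*m = 48500000 N*mm
y = 9.5 cm = 95 mm
I = 2523 cm^4 = 25230000 mm^4
sigma = 48500000 * 95 / 25230000
sigma = 182.6 MPa

182.6


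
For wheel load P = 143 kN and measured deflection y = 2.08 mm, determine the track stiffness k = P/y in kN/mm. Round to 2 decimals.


Track stiffness k = P / y
k = 143 / 2.08
k = 68.75 kN/mm

68.75


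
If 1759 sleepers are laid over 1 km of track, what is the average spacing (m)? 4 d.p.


Spacing = 1000 m / number of sleepers
Spacing = 1000 / 1759
Spacing = 0.5685 m

0.5685


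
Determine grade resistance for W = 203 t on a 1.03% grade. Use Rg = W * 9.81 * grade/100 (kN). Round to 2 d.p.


Rg = W * 9.81 * grade / 100
Rg = 203 * 9.81 * 1.03 / 100
Rg = 1991.43 * 0.0103
Rg = 20.51 kN

20.51


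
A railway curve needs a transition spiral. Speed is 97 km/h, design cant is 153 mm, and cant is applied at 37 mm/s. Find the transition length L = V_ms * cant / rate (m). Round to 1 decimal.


Convert speed: V = 97 / 3.6 = 26.9444 m/s
L = 26.9444 * 153 / 37
L = 4122.5 / 37
L = 111.4 m

111.4


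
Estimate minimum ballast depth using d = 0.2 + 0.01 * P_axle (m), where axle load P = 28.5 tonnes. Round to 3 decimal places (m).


d = 0.2 + 0.01 * 28.5
d = 0.2 + 0.285
d = 0.485 m

0.485


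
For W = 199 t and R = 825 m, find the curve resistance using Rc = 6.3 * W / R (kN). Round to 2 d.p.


Rc = 6.3 * W / R
Rc = 6.3 * 199 / 825
Rc = 1253.7 / 825
Rc = 1.52 kN

1.52


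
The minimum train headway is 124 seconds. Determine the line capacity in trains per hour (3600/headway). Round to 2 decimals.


Capacity = 3600 / headway
Capacity = 3600 / 124
Capacity = 29.03 trains/hour

29.03


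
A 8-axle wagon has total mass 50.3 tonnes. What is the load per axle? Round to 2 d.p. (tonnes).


Load per axle = total weight / number of axles
Load = 50.3 / 8
Load = 6.29 tonnes

6.29


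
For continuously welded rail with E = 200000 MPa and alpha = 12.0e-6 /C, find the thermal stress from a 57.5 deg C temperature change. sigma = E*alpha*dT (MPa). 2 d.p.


sigma = E * alpha * dT
sigma = 200000 * 12.0e-6 * 57.5
sigma = 2.4 * 57.5
sigma = 138.00 MPa

138.00


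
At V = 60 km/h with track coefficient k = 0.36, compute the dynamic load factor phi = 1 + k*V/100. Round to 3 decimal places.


phi = 1 + k * V / 100
phi = 1 + 0.36 * 60 / 100
phi = 1 + 0.216
phi = 1.216

1.216


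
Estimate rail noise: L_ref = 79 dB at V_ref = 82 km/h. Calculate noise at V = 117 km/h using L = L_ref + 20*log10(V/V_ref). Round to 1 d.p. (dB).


V/V_ref = 117 / 82 = 1.426829
log10(1.426829) = 0.154372
20 * 0.154372 = 3.0874
L = 79 + 3.0874 = 82.1 dB

82.1


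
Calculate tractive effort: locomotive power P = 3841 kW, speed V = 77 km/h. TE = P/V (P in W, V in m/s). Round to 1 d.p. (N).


Convert: P = 3841 kW = 3841000 W
V = 77 / 3.6 = 21.3889 m/s
TE = 3841000 / 21.3889
TE = 179579.2 N

179579.2


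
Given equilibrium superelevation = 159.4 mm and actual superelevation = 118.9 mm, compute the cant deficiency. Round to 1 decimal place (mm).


Cant deficiency = equilibrium cant - actual cant
CD = 159.4 - 118.9
CD = 40.5 mm

40.5


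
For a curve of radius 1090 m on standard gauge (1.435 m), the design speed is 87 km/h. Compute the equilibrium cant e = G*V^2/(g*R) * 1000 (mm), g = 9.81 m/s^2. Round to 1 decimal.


Convert speed: V = 87 / 3.6 = 24.1667 m/s
Apply formula: e = 1.435 * 24.1667^2 / (9.81 * 1090)
e = 1.435 * 584.0278 / 10692.9
e = 0.078377 m = 78.4 mm

78.4


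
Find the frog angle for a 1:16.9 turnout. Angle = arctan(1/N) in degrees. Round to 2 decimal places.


1/N = 1/16.9 = 0.059172
angle = arctan(0.059172) = 0.059103 rad
angle = 0.059103 * 180/pi = 3.39 degrees

3.39


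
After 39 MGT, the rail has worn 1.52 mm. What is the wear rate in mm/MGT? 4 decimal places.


Wear rate = total wear / cumulative tonnage
Rate = 1.52 / 39
Rate = 0.0390 mm/MGT

0.0390


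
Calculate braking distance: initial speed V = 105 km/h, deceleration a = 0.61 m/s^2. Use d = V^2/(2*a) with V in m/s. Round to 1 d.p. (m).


Convert speed: V = 105 / 3.6 = 29.1667 m/s
V^2 = 850.6944
d = 850.6944 / (2 * 0.61)
d = 850.6944 / 1.22
d = 697.3 m

697.3


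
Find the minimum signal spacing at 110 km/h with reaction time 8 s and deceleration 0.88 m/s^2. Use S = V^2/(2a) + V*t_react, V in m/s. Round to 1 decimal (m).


V = 110 / 3.6 = 30.5556 m/s
Braking distance = 30.5556^2 / (2*0.88) = 530.4784 m
Sighting distance = 30.5556 * 8 = 244.4444 m
S = 530.4784 + 244.4444 = 774.9 m

774.9


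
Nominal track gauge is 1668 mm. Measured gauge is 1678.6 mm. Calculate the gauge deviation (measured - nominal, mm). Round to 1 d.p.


Deviation = measured - nominal
Deviation = 1678.6 - 1668
Deviation = 10.6 mm

10.6


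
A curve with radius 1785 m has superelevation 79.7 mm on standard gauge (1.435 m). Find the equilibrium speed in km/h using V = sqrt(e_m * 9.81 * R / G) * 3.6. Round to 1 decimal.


Convert cant: e = 79.7 mm = 0.0797 m
V_ms = sqrt(0.0797 * 9.81 * 1785 / 1.435)
V_ms = sqrt(972.553829) = 31.1858 m/s
V = 31.1858 * 3.6 = 112.3 km/h

112.3


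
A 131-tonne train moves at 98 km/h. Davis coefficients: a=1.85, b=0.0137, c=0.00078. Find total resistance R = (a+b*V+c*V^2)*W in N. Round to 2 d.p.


b*V = 0.0137 * 98 = 1.3426
c*V^2 = 0.00078 * 9604 = 7.49112
R_per_t = 1.85 + 1.3426 + 7.49112 = 10.68372 N/t
R_total = 10.68372 * 131 = 1399.57 N

1399.57


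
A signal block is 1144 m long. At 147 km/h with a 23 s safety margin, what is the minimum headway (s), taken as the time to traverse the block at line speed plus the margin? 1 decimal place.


V = 147 / 3.6 = 40.8333 m/s
Block traversal time = 1144 / 40.8333 = 28.0163 s
Headway = 28.0163 + 23
Headway = 51.0 s

51.0


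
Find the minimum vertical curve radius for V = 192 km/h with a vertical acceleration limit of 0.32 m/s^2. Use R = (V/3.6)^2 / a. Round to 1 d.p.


Convert speed: V = 192 / 3.6 = 53.3333 m/s
V^2 = 2844.4444 m^2/s^2
R_v = 2844.4444 / 0.32
R_v = 8888.9 m

8888.9


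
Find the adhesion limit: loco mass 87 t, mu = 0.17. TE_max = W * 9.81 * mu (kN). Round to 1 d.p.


TE_max = W * g * mu
TE_max = 87 * 9.81 * 0.17
TE_max = 853.47 * 0.17
TE_max = 145.1 kN

145.1


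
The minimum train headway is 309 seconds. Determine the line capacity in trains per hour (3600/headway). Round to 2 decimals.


Capacity = 3600 / headway
Capacity = 3600 / 309
Capacity = 11.65 trains/hour

11.65


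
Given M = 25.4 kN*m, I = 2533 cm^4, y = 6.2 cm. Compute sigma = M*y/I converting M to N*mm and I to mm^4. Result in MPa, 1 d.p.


Convert units:
M = 25.4 kN*m = 25400000 N*mm
y = 6.2 cm = 62 mm
I = 2533 cm^4 = 25330000 mm^4
sigma = 25400000 * 62 / 25330000
sigma = 62.2 MPa

62.2


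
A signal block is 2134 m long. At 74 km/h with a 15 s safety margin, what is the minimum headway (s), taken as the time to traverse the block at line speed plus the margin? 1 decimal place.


V = 74 / 3.6 = 20.5556 m/s
Block traversal time = 2134 / 20.5556 = 103.8162 s
Headway = 103.8162 + 15
Headway = 118.8 s

118.8


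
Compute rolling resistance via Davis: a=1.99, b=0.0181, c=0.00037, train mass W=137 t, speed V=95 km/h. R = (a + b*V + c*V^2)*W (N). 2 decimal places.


b*V = 0.0181 * 95 = 1.7195
c*V^2 = 0.00037 * 9025 = 3.33925
R_per_t = 1.99 + 1.7195 + 3.33925 = 7.04875 N/t
R_total = 7.04875 * 137 = 965.68 N

965.68


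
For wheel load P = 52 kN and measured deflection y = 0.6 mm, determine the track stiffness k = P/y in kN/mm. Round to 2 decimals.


Track stiffness k = P / y
k = 52 / 0.6
k = 86.67 kN/mm

86.67


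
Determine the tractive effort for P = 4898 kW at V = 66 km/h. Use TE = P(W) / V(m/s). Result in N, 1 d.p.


Convert: P = 4898 kW = 4898000 W
V = 66 / 3.6 = 18.3333 m/s
TE = 4898000 / 18.3333
TE = 267163.6 N

267163.6


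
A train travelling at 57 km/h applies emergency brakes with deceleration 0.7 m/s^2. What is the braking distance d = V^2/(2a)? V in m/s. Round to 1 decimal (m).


Convert speed: V = 57 / 3.6 = 15.8333 m/s
V^2 = 250.6944
d = 250.6944 / (2 * 0.7)
d = 250.6944 / 1.4
d = 179.1 m

179.1


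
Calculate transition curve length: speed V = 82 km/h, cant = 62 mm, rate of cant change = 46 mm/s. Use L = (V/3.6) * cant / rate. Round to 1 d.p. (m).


Convert speed: V = 82 / 3.6 = 22.7778 m/s
L = 22.7778 * 62 / 46
L = 1412.2222 / 46
L = 30.7 m

30.7


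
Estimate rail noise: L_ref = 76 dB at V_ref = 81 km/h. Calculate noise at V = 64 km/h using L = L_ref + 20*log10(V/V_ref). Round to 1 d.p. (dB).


V/V_ref = 64 / 81 = 0.790123
log10(0.790123) = -0.102305
20 * -0.102305 = -2.0461
L = 76 + -2.0461 = 74.0 dB

74.0


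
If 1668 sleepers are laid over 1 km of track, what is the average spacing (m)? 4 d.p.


Spacing = 1000 m / number of sleepers
Spacing = 1000 / 1668
Spacing = 0.5995 m

0.5995


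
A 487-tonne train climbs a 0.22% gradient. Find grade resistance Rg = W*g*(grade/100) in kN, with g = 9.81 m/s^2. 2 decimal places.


Rg = W * 9.81 * grade / 100
Rg = 487 * 9.81 * 0.22 / 100
Rg = 4777.47 * 0.0022
Rg = 10.51 kN

10.51


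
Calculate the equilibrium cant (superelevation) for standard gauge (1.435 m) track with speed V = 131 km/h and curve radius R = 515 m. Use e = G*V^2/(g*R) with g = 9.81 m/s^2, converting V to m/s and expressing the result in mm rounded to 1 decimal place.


Convert speed: V = 131 / 3.6 = 36.3889 m/s
Apply formula: e = 1.435 * 36.3889^2 / (9.81 * 515)
e = 1.435 * 1324.1512 / 5052.15
e = 0.376109 m = 376.1 mm

376.1


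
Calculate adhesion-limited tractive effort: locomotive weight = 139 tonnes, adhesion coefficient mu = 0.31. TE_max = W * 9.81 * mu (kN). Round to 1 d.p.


TE_max = W * g * mu
TE_max = 139 * 9.81 * 0.31
TE_max = 1363.59 * 0.31
TE_max = 422.7 kN

422.7


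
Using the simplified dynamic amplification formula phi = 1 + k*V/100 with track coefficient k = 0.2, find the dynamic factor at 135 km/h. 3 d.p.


phi = 1 + k * V / 100
phi = 1 + 0.2 * 135 / 100
phi = 1 + 0.27
phi = 1.270

1.270


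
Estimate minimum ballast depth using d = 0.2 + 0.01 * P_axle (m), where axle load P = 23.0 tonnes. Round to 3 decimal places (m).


d = 0.2 + 0.01 * 23.0
d = 0.2 + 0.23
d = 0.430 m

0.430


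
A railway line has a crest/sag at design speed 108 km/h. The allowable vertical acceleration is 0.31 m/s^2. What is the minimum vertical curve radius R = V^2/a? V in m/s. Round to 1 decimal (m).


Convert speed: V = 108 / 3.6 = 30.0 m/s
V^2 = 900.0 m^2/s^2
R_v = 900.0 / 0.31
R_v = 2903.2 m

2903.2


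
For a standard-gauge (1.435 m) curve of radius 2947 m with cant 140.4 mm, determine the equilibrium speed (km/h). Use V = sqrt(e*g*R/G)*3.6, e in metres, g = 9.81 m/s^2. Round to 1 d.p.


Convert cant: e = 140.4 mm = 0.1404 m
V_ms = sqrt(0.1404 * 9.81 * 2947 / 1.435)
V_ms = sqrt(2828.55319) = 53.1841 m/s
V = 53.1841 * 3.6 = 191.5 km/h

191.5


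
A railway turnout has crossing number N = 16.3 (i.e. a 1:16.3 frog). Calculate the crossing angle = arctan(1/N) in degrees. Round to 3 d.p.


1/N = 1/16.3 = 0.06135
angle = arctan(0.06135) = 0.061273 rad
angle = 0.061273 * 180/pi = 3.511 degrees

3.511


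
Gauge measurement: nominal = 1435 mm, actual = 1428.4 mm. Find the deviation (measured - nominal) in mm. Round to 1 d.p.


Deviation = measured - nominal
Deviation = 1428.4 - 1435
Deviation = -6.6 mm

-6.6


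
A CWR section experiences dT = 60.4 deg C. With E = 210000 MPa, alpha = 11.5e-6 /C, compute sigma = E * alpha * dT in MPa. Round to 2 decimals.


sigma = E * alpha * dT
sigma = 210000 * 11.5e-6 * 60.4
sigma = 2.415 * 60.4
sigma = 145.87 MPa

145.87


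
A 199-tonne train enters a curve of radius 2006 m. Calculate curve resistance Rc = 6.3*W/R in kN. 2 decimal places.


Rc = 6.3 * W / R
Rc = 6.3 * 199 / 2006
Rc = 1253.7 / 2006
Rc = 0.62 kN

0.62


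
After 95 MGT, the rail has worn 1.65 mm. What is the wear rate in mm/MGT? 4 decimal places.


Wear rate = total wear / cumulative tonnage
Rate = 1.65 / 95
Rate = 0.0174 mm/MGT

0.0174


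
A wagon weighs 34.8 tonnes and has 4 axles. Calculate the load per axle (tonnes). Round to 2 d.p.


Load per axle = total weight / number of axles
Load = 34.8 / 4
Load = 8.70 tonnes

8.70


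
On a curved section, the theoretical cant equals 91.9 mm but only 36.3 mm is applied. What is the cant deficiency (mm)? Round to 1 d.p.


Cant deficiency = equilibrium cant - actual cant
CD = 91.9 - 36.3
CD = 55.6 mm

55.6


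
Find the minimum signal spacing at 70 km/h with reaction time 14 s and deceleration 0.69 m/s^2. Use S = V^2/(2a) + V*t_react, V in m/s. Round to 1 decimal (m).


V = 70 / 3.6 = 19.4444 m/s
Braking distance = 19.4444^2 / (2*0.69) = 273.9757 m
Sighting distance = 19.4444 * 14 = 272.2222 m
S = 273.9757 + 272.2222 = 546.2 m

546.2


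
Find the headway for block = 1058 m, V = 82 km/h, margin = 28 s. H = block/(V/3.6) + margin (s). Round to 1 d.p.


V = 82 / 3.6 = 22.7778 m/s
Block traversal time = 1058 / 22.7778 = 46.4488 s
Headway = 46.4488 + 28
Headway = 74.4 s

74.4


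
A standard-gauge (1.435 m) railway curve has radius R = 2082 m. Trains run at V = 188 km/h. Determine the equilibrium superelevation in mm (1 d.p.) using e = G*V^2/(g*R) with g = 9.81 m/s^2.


Convert speed: V = 188 / 3.6 = 52.2222 m/s
Apply formula: e = 1.435 * 52.2222^2 / (9.81 * 2082)
e = 1.435 * 2727.1605 / 20424.42
e = 0.191608 m = 191.6 mm

191.6


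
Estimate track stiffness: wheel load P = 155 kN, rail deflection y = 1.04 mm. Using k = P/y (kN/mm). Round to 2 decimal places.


Track stiffness k = P / y
k = 155 / 1.04
k = 149.04 kN/mm

149.04


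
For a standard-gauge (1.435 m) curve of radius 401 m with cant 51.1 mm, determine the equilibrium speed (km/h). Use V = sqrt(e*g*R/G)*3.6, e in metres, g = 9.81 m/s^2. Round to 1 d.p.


Convert cant: e = 51.1 mm = 0.0511 m
V_ms = sqrt(0.0511 * 9.81 * 401 / 1.435)
V_ms = sqrt(140.082015) = 11.8356 m/s
V = 11.8356 * 3.6 = 42.6 km/h

42.6


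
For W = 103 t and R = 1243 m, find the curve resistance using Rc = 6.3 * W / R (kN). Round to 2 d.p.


Rc = 6.3 * W / R
Rc = 6.3 * 103 / 1243
Rc = 648.9 / 1243
Rc = 0.52 kN

0.52


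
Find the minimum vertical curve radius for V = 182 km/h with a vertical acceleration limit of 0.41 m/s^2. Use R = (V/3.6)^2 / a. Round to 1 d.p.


Convert speed: V = 182 / 3.6 = 50.5556 m/s
V^2 = 2555.8642 m^2/s^2
R_v = 2555.8642 / 0.41
R_v = 6233.8 m

6233.8


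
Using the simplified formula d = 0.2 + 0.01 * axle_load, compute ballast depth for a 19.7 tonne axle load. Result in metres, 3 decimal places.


d = 0.2 + 0.01 * 19.7
d = 0.2 + 0.197
d = 0.397 m

0.397


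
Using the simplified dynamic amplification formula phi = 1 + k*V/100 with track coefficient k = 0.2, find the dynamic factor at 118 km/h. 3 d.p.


phi = 1 + k * V / 100
phi = 1 + 0.2 * 118 / 100
phi = 1 + 0.236
phi = 1.236

1.236


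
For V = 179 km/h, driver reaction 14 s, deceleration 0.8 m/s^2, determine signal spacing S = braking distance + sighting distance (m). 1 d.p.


V = 179 / 3.6 = 49.7222 m/s
Braking distance = 49.7222^2 / (2*0.8) = 1545.1871 m
Sighting distance = 49.7222 * 14 = 696.1111 m
S = 1545.1871 + 696.1111 = 2241.3 m

2241.3


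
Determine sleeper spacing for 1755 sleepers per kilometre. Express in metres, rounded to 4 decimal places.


Spacing = 1000 m / number of sleepers
Spacing = 1000 / 1755
Spacing = 0.5698 m

0.5698


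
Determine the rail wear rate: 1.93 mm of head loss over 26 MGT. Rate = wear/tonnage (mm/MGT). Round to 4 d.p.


Wear rate = total wear / cumulative tonnage
Rate = 1.93 / 26
Rate = 0.0742 mm/MGT

0.0742


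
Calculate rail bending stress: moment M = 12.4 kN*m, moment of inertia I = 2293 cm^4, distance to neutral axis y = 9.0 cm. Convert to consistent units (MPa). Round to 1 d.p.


Convert units:
M = 12.4 kN*m = 12400000 N*mm
y = 9.0 cm = 90 mm
I = 2293 cm^4 = 22930000 mm^4
sigma = 12400000 * 90 / 22930000
sigma = 48.7 MPa

48.7


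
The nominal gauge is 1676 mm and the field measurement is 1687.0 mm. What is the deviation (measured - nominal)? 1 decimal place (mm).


Deviation = measured - nominal
Deviation = 1687.0 - 1676
Deviation = 11.0 mm

11.0


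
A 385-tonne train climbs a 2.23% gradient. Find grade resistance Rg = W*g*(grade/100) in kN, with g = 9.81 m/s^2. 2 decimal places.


Rg = W * 9.81 * grade / 100
Rg = 385 * 9.81 * 2.23 / 100
Rg = 3776.85 * 0.0223
Rg = 84.22 kN

84.22


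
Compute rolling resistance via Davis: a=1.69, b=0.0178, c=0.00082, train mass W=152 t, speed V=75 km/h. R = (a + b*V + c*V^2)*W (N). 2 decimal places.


b*V = 0.0178 * 75 = 1.335
c*V^2 = 0.00082 * 5625 = 4.6125
R_per_t = 1.69 + 1.335 + 4.6125 = 7.6375 N/t
R_total = 7.6375 * 152 = 1160.90 N

1160.90


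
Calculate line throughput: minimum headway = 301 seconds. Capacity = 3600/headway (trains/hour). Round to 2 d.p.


Capacity = 3600 / headway
Capacity = 3600 / 301
Capacity = 11.96 trains/hour

11.96


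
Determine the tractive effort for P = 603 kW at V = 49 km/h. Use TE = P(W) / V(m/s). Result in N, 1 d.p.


Convert: P = 603 kW = 603000 W
V = 49 / 3.6 = 13.6111 m/s
TE = 603000 / 13.6111
TE = 44302.0 N

44302.0


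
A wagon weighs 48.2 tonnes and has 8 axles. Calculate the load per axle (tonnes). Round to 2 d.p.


Load per axle = total weight / number of axles
Load = 48.2 / 8
Load = 6.03 tonnes

6.03


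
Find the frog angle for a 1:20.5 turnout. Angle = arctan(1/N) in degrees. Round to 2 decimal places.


1/N = 1/20.5 = 0.04878
angle = arctan(0.04878) = 0.048742 rad
angle = 0.048742 * 180/pi = 2.79 degrees

2.79


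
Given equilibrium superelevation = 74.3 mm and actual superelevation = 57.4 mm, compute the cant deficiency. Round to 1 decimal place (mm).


Cant deficiency = equilibrium cant - actual cant
CD = 74.3 - 57.4
CD = 16.9 mm

16.9


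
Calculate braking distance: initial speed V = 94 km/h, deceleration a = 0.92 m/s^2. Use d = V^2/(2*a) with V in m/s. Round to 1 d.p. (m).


Convert speed: V = 94 / 3.6 = 26.1111 m/s
V^2 = 681.7901
d = 681.7901 / (2 * 0.92)
d = 681.7901 / 1.84
d = 370.5 m

370.5


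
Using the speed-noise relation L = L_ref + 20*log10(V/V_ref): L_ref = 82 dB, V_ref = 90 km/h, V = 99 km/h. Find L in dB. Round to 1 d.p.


V/V_ref = 99 / 90 = 1.1
log10(1.1) = 0.041393
20 * 0.041393 = 0.8279
L = 82 + 0.8279 = 82.8 dB

82.8
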